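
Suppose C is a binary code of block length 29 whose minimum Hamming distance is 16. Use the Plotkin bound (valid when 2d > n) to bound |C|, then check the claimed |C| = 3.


Plotkin bound M ≤ 10; given |C| = 3 ≤ bound (satisfied).

Check applicability: 2d = 32, n = 29.
2d − n = 3 > 0, so Plotkin applies.
Compute d/(2d−n) = 16/3 ≈ 5.3333.
⌊d/(2d−n)⌋ = 5.
Plotkin bound: M ≤ 2·5 = 10.
Given |C| = 3, check: satisfied.
This |C| is below the Plotkin bound.


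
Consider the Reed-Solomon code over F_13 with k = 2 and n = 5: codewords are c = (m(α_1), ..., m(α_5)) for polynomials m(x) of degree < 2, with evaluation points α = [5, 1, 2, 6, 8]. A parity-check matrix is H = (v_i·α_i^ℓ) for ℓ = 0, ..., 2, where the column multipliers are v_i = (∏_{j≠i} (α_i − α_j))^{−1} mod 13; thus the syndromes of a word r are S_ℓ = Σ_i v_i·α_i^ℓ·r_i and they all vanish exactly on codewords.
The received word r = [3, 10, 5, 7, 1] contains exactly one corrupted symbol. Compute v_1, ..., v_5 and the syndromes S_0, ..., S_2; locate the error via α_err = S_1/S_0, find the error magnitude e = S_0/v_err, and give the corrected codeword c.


S = (4, 11, 1), error at position 4, error magnitude e = 9, c = [3, 10, 5, 11, 1].

Step 1: column multipliers v_i = (∏_{j≠i}(α_i − α_j))^{−1} mod 13.
  i = 1 (α = 5): (5−1)(5−2)(5−6)(5−8) = 4·3·(−1)·(−3) = 36 ≡ 10, so v_1 = 10^{−1} = 4 (mod 13).
  i = 2 (α = 1): (1−5)(1−2)(1−6)(1−8) = (−4)·(−1)·(−5)·(−7) = 140 ≡ 10, so v_2 = 10^{−1} = 4 (mod 13).
  i = 3 (α = 2): (2−5)(2−1)(2−6)(2−8) = (−3)·1·(−4)·(−6) = −72 ≡ 6, so v_3 = 6^{−1} = 11 (mod 13).
  i = 4 (α = 6): (6−5)(6−1)(6−2)(6−8) = 1·5·4·(−2) = −40 ≡ 12, so v_4 = 12^{−1} = 12 (mod 13).
  i = 5 (α = 8): (8−5)(8−1)(8−2)(8−6) = 3·7·6·2 = 252 ≡ 5, so v_5 = 5^{−1} = 8 (mod 13).
  v = [4, 4, 11, 12, 8].
Step 2: syndromes of r = [3, 10, 5, 7, 1] (all sums mod 13).
  S_0 = Σ v_i r_i = 4·3 + 4·10 + 11·5 + 12·7 + 8·1 = 199 ≡ 4.
  S_1 = Σ v_i α_i r_i = 4·5·3 + 4·1·10 + 11·2·5 + 12·6·7 + 8·8·1 = 778 ≡ 11.
  α_i^2 mod 13 = [12, 1, 4, 10, 12].
  S_2 = Σ v_i α_i^2 r_i = 4·12·3 + 4·1·10 + 11·4·5 + 12·10·7 + 8·12·1 = 1340 ≡ 1.
  S = (4, 11, 1) ≠ 0, so r is not a codeword (an error is present).
Step 3: locate the error. For a single error e at position i, S_ℓ = v_i·e·α_i^ℓ, so α_err = S_1/S_0.
  S_0^{−1} = 4^{−1} = 10 (mod 13), so α_err = 11·10 = 110 ≡ 6 = α_4. Error position i = 4.
  Consistency check: S_2/S_1 = 1·6 = 6 ≡ 6 = α_err ✓ (single-error assumption holds).
Step 4: error magnitude e = S_0/v_4 = S_0·∏_{j≠4}(α_4 − α_j) = 4·12 = 48 ≡ 9 (mod 13).
Step 5: correct position 4: c_4 = r_4 − e = 7 − 9 ≡ 11 (mod 13). Hence c = [3, 10, 5, 11, 1].
  Check: interpolating c through the α_i gives m(x) = 2 + 8·x (degree < 2) with m(α_i) = c_i for every i, so c is indeed a codeword.


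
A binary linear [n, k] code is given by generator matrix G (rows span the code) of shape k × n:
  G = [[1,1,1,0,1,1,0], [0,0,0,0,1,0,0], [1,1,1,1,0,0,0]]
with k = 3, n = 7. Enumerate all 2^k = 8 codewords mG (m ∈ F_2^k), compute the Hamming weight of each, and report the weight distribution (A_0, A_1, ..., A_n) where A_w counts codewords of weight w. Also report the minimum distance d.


Weight distribution: A_0 = 1, A_1 = 1, A_2 = 1, A_3 = 1, A_4 = 2, A_5 = 2. Minimum distance d = 1.

Enumerate all 2^3 = 8 messages m ∈ F_2^3.
For each, compute codeword c = mG in F_2^7, then tally its weight.
  m = 000 → c = 0000000, weight = 0.
  m = 100 → c = 1110110, weight = 5.
  m = 010 → c = 0000100, weight = 1.
  m = 110 → c = 1110010, weight = 4.
  m = 001 → c = 1111000, weight = 4.
  m = 101 → c = 0001110, weight = 3.
  m = 011 → c = 1111100, weight = 5.
  m = 111 → c = 0001010, weight = 2.
Tally weights:
  weight 0: 1 codewords.
  weight 1: 1 codewords.
  weight 2: 1 codewords.
  weight 3: 1 codewords.
  weight 4: 2 codewords.
  weight 5: 2 codewords.
Minimum distance d = smallest w > 0 with A_w > 0 = 1.
Sanity: Σ A_w = 8 = 2^3 = 8 ✓.


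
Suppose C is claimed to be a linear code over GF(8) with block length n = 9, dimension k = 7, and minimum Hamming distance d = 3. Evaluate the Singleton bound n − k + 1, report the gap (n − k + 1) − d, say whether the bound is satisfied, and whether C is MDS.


Singleton RHS = n − k + 1 = 3, slack = 0, bound satisfied, MDS.

Singleton bound: d ≤ n − k + 1.
Here n = 9, k = 7, so n − k + 1 = 3.
Given d = 3, check d ≤ 3: YES.
Slack = (n − k + 1) − d = 0.
The code is MDS (slack = 0).
Description: the claimed parameters are [9, 7, 3]_8; such a code would be MDS (meets Singleton bound).


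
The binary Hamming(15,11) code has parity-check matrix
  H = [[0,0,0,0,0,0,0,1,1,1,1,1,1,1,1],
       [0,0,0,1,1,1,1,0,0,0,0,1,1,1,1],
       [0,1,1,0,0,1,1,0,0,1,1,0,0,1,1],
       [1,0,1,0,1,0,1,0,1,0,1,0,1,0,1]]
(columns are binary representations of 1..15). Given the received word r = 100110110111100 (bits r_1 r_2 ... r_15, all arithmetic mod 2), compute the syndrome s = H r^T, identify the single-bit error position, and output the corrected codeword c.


s = (1, 1, 1, 1)^T, error position = 15, corrected codeword c = 100110110111101

Compute s = H r^T mod 2 one row at a time:
  s_1 = 1 + 0 + 1 + 1 + 1 + 1 + 0 + 0 = 5 ≡ 1 (mod 2).
  s_2 = 1 + 1 + 0 + 1 + 1 + 1 + 0 + 0 = 5 ≡ 1 (mod 2).
  s_3 = 0 + 0 + 0 + 1 + 1 + 1 + 0 + 0 = 3 ≡ 1 (mod 2).
  s_4 = 1 + 0 + 1 + 1 + 0 + 1 + 1 + 0 = 5 ≡ 1 (mod 2).
s = (1, 1, 1, 1)^T — this equals column 15 of H (binary 1111), so error is at position 15.
Correct: flip bit 15 of r = 100110110111100 to get c = 100110110111101.


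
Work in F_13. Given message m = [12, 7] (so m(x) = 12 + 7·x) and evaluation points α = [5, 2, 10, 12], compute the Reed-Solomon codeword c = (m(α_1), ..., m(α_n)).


c = [8, 0, 4, 5]

Message polynomial: m(x) = 12 + 7·x (mod 13).
For each evaluation point α_i, compute m(α_i) mod 13:
  α_1 = 5: Horner steps 7 → 8, so m(5) = 8.
  α_2 = 2: Horner steps 7 → 0, so m(2) = 0.
  α_3 = 10: Horner steps 7 → 4, so m(10) = 4.
  α_4 = 12: Horner steps 7 → 5, so m(12) = 5.
Codeword c = [8, 0, 4, 5] ∈ F_13^4.


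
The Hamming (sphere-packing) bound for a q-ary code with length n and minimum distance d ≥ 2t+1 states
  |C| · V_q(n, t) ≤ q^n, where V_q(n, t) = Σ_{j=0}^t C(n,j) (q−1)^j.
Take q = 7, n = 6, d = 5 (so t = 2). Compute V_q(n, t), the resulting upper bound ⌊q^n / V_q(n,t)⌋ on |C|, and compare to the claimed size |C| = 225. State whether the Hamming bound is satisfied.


V_q(n, t) = 577, q^n = 117649, Hamming bound = 203, |C| = 225 > bound (violated).

Step 1: Compute V_q(n, t) = Σ_{j=0}^2 C(n, j) (q−1)^j.
  j = 0: C(6,0)·(6)^0 = 1·1 = 1.
  j = 1: C(6,1)·(6)^1 = 6·6 = 36.
  j = 2: C(6,2)·(6)^2 = 15·36 = 540.
  V_q(n, t) = 1 + 36 + 540 = 577.
Step 2: q^n = 7^6 = 117649.
Step 3: Hamming bound ⌊q^n / V_q(n,t)⌋ = ⌊117649/577⌋ = 203.
Step 4: Compare |C| = 225 to 203: violated.
The claimed |C| lies above the Hamming bound, so no 7-ary code of length 6 with d ≥ 5 can have 225 codewords.


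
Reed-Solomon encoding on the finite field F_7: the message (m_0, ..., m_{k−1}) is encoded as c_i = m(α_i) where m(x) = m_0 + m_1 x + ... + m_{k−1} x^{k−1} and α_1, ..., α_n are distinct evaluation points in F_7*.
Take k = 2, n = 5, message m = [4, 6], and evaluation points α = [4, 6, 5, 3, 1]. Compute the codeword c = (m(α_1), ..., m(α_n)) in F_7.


c = [0, 5, 6, 1, 3]

Message polynomial: m(x) = 4 + 6·x (mod 7).
For each evaluation point α_i, compute m(α_i) mod 7:
  α_1 = 4: Horner steps 6 → 0, so m(4) = 0.
  α_2 = 6: Horner steps 6 → 5, so m(6) = 5.
  α_3 = 5: Horner steps 6 → 6, so m(5) = 6.
  α_4 = 3: Horner steps 6 → 1, so m(3) = 1.
  α_5 = 1: Horner steps 6 → 3, so m(1) = 3.
Codeword c = [0, 5, 6, 1, 3] ∈ F_7^5.


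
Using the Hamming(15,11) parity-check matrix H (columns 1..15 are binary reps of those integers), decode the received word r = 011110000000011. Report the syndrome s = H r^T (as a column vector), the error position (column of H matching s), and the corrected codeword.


s = (0, 0, 0, 1)^T, error position = 1, corrected codeword c = 111110000000011

Compute s = H r^T mod 2 one row at a time:
  s_1 = 0 + 0 + 0 + 0 + 0 + 0 + 1 + 1 = 2 ≡ 0 (mod 2).
  s_2 = 1 + 1 + 0 + 0 + 0 + 0 + 1 + 1 = 4 ≡ 0 (mod 2).
  s_3 = 1 + 1 + 0 + 0 + 0 + 0 + 1 + 1 = 4 ≡ 0 (mod 2).
  s_4 = 0 + 1 + 1 + 0 + 0 + 0 + 0 + 1 = 3 ≡ 1 (mod 2).
s = (0, 0, 0, 1)^T — this equals column 1 of H (binary 0001), so error is at position 1.
Correct: flip bit 1 of r = 011110000000011 to get c = 111110000000011.


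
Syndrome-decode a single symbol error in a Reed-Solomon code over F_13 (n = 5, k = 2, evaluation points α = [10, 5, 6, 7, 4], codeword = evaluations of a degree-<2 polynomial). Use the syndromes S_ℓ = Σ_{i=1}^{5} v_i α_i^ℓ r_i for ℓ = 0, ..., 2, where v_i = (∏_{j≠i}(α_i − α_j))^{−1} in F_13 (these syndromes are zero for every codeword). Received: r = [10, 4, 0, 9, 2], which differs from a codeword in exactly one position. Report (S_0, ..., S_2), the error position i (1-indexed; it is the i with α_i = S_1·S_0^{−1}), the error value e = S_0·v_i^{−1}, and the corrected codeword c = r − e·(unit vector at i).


S = (2, 8, 6), error at position 5, error magnitude e = 7, c = [10, 4, 0, 9, 8].

Step 1: column multipliers v_i = (∏_{j≠i}(α_i − α_j))^{−1} mod 13.
  i = 1 (α = 10): (10−5)(10−6)(10−7)(10−4) = 5·4·3·6 = 360 ≡ 9, so v_1 = 9^{−1} = 3 (mod 13).
  i = 2 (α = 5): (5−10)(5−6)(5−7)(5−4) = (−5)·(−1)·(−2)·1 = −10 ≡ 3, so v_2 = 3^{−1} = 9 (mod 13).
  i = 3 (α = 6): (6−10)(6−5)(6−7)(6−4) = (−4)·1·(−1)·2 = 8 ≡ 8, so v_3 = 8^{−1} = 5 (mod 13).
  i = 4 (α = 7): (7−10)(7−5)(7−6)(7−4) = (−3)·2·1·3 = −18 ≡ 8, so v_4 = 8^{−1} = 5 (mod 13).
  i = 5 (α = 4): (4−10)(4−5)(4−6)(4−7) = (−6)·(−1)·(−2)·(−3) = 36 ≡ 10, so v_5 = 10^{−1} = 4 (mod 13).
  v = [3, 9, 5, 5, 4].
Step 2: syndromes of r = [10, 4, 0, 9, 2] (all sums mod 13).
  S_0 = Σ v_i r_i = 3·10 + 9·4 + 5·0 + 5·9 + 4·2 = 119 ≡ 2.
  S_1 = Σ v_i α_i r_i = 3·10·10 + 9·5·4 + 5·6·0 + 5·7·9 + 4·4·2 = 827 ≡ 8.
  α_i^2 mod 13 = [9, 12, 10, 10, 3].
  S_2 = Σ v_i α_i^2 r_i = 3·9·10 + 9·12·4 + 5·10·0 + 5·10·9 + 4·3·2 = 1176 ≡ 6.
  S = (2, 8, 6) ≠ 0, so r is not a codeword (an error is present).
Step 3: locate the error. For a single error e at position i, S_ℓ = v_i·e·α_i^ℓ, so α_err = S_1/S_0.
  S_0^{−1} = 2^{−1} = 7 (mod 13), so α_err = 8·7 = 56 ≡ 4 = α_5. Error position i = 5.
  Consistency check: S_2/S_1 = 6·5 = 30 ≡ 4 = α_err ✓ (single-error assumption holds).
Step 4: error magnitude e = S_0/v_5 = S_0·∏_{j≠5}(α_5 − α_j) = 2·10 = 20 ≡ 7 (mod 13).
Step 5: correct position 5: c_5 = r_5 − e = 2 − 7 ≡ 8 (mod 13). Hence c = [10, 4, 0, 9, 8].
  Check: interpolating c through the α_i gives m(x) = 11 + 9·x (degree < 2) with m(α_i) = c_i for every i, so c is indeed a codeword.


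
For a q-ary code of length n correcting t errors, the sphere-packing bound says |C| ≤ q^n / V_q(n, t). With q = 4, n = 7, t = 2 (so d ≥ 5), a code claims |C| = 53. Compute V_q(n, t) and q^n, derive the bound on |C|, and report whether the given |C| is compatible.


V_q(n, t) = 211, q^n = 16384, Hamming bound = 77, |C| = 53 ≤ bound (satisfied).

Step 1: Compute V_q(n, t) = Σ_{j=0}^2 C(n, j) (q−1)^j.
  j = 0: C(7,0)·(3)^0 = 1·1 = 1.
  j = 1: C(7,1)·(3)^1 = 7·3 = 21.
  j = 2: C(7,2)·(3)^2 = 21·9 = 189.
  V_q(n, t) = 1 + 21 + 189 = 211.
Step 2: q^n = 4^7 = 16384.
Step 3: Hamming bound ⌊q^n / V_q(n,t)⌋ = ⌊16384/211⌋ = 77.
Step 4: Compare |C| = 53 to 77: satisfied.
The claimed |C| lies below the Hamming bound.


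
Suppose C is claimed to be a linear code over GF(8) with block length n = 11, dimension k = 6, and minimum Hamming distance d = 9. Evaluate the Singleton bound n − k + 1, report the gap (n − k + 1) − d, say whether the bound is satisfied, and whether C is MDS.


Singleton RHS = n − k + 1 = 6, slack = -3, bound violated (no such code; not MDS).

Singleton bound: d ≤ n − k + 1.
Here n = 11, k = 6, so n − k + 1 = 6.
Given d = 9, check d ≤ 6: NO.
Slack = (n − k + 1) − d = -3.
The slack is negative: d = 9 exceeds n − k + 1 = 6 by 3, so the Singleton bound is violated and no linear [11, 6, 9]_8 code can exist. In particular it is not MDS (MDS requires d = n − k + 1 exactly).
Description: the claimed parameters are [11, 6, 9]_8; such a code would be impossible (violates the Singleton bound).


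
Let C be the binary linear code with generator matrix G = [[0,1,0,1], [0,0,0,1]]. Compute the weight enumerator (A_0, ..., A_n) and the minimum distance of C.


Weight distribution: A_0 = 1, A_1 = 2, A_2 = 1. Minimum distance d = 1.

Enumerate all 2^2 = 4 messages m ∈ F_2^2.
For each, compute codeword c = mG in F_2^4, then tally its weight.
  m = 00 → c = 0000, weight = 0.
  m = 10 → c = 0101, weight = 2.
  m = 01 → c = 0001, weight = 1.
  m = 11 → c = 0100, weight = 1.
Tally weights:
  weight 0: 1 codewords.
  weight 1: 2 codewords.
  weight 2: 1 codewords.
Minimum distance d = smallest w > 0 with A_w > 0 = 1.
Sanity: Σ A_w = 4 = 2^2 = 4 ✓.


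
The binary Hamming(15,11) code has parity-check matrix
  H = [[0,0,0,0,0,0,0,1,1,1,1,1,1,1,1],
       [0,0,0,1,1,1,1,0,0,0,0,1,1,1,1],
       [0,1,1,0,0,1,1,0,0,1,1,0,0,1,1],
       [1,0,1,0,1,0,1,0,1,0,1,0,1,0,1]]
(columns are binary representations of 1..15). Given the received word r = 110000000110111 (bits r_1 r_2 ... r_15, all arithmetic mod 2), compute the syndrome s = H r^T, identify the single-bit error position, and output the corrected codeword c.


s = (1, 1, 1, 0)^T, error position = 14, corrected codeword c = 110000000110101

Compute s = H r^T mod 2 one row at a time:
  s_1 = 0 + 0 + 1 + 1 + 0 + 1 + 1 + 1 = 5 ≡ 1 (mod 2).
  s_2 = 0 + 0 + 0 + 0 + 0 + 1 + 1 + 1 = 3 ≡ 1 (mod 2).
  s_3 = 1 + 0 + 0 + 0 + 1 + 1 + 1 + 1 = 5 ≡ 1 (mod 2).
  s_4 = 1 + 0 + 0 + 0 + 0 + 1 + 1 + 1 = 4 ≡ 0 (mod 2).
s = (1, 1, 1, 0)^T — this equals column 14 of H (binary 1110), so error is at position 14.
Correct: flip bit 14 of r = 110000000110111 to get c = 110000000110101.


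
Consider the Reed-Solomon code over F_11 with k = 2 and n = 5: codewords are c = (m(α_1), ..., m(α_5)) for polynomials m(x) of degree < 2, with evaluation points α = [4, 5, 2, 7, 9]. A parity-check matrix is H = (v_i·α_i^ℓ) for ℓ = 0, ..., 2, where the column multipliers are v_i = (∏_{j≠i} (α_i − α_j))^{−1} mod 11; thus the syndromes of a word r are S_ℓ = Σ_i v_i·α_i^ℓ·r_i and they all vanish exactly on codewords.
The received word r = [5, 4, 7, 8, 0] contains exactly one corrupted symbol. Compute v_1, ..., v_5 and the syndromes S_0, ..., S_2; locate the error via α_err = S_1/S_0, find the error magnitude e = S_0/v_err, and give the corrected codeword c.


S = (1, 7, 5), error at position 4, error magnitude e = 6, c = [5, 4, 7, 2, 0].

Step 1: column multipliers v_i = (∏_{j≠i}(α_i − α_j))^{−1} mod 11.
  i = 1 (α = 4): (4−5)(4−2)(4−7)(4−9) = (−1)·2·(−3)·(−5) = −30 ≡ 3, so v_1 = 3^{−1} = 4 (mod 11).
  i = 2 (α = 5): (5−4)(5−2)(5−7)(5−9) = 1·3·(−2)·(−4) = 24 ≡ 2, so v_2 = 2^{−1} = 6 (mod 11).
  i = 3 (α = 2): (2−4)(2−5)(2−7)(2−9) = (−2)·(−3)·(−5)·(−7) = 210 ≡ 1, so v_3 = 1^{−1} = 1 (mod 11).
  i = 4 (α = 7): (7−4)(7−5)(7−2)(7−9) = 3·2·5·(−2) = −60 ≡ 6, so v_4 = 6^{−1} = 2 (mod 11).
  i = 5 (α = 9): (9−4)(9−5)(9−2)(9−7) = 5·4·7·2 = 280 ≡ 5, so v_5 = 5^{−1} = 9 (mod 11).
  v = [4, 6, 1, 2, 9].
Step 2: syndromes of r = [5, 4, 7, 8, 0] (all sums mod 11).
  S_0 = Σ v_i r_i = 4·5 + 6·4 + 1·7 + 2·8 + 9·0 = 67 ≡ 1.
  S_1 = Σ v_i α_i r_i = 4·4·5 + 6·5·4 + 1·2·7 + 2·7·8 + 9·9·0 = 326 ≡ 7.
  α_i^2 mod 11 = [5, 3, 4, 5, 4].
  S_2 = Σ v_i α_i^2 r_i = 4·5·5 + 6·3·4 + 1·4·7 + 2·5·8 + 9·4·0 = 280 ≡ 5.
  S = (1, 7, 5) ≠ 0, so r is not a codeword (an error is present).
Step 3: locate the error. For a single error e at position i, S_ℓ = v_i·e·α_i^ℓ, so α_err = S_1/S_0.
  S_0^{−1} = 1^{−1} = 1 (mod 11), so α_err = 7·1 = 7 ≡ 7 = α_4. Error position i = 4.
  Consistency check: S_2/S_1 = 5·8 = 40 ≡ 7 = α_err ✓ (single-error assumption holds).
Step 4: error magnitude e = S_0/v_4 = S_0·∏_{j≠4}(α_4 − α_j) = 1·6 = 6 ≡ 6 (mod 11).
Step 5: correct position 4: c_4 = r_4 − e = 8 − 6 ≡ 2 (mod 11). Hence c = [5, 4, 7, 2, 0].
  Check: interpolating c through the α_i gives m(x) = 9 + 10·x (degree < 2) with m(α_i) = c_i for every i, so c is indeed a codeword.


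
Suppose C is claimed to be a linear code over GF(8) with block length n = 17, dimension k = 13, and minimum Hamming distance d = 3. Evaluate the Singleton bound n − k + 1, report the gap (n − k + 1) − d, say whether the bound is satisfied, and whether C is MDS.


Singleton RHS = n − k + 1 = 5, slack = 2, bound satisfied, not MDS.

Singleton bound: d ≤ n − k + 1.
Here n = 17, k = 13, so n − k + 1 = 5.
Given d = 3, check d ≤ 5: YES.
Slack = (n − k + 1) − d = 2.
The code is NOT MDS (slack = 2 > 0).
Description: the claimed parameters are [17, 13, 3]_8; such a code would be non-MDS.


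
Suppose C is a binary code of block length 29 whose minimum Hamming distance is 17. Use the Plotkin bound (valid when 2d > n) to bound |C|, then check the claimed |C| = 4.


Plotkin bound M ≤ 6; given |C| = 4 ≤ bound (satisfied).

Check applicability: 2d = 34, n = 29.
2d − n = 5 > 0, so Plotkin applies.
Compute d/(2d−n) = 17/5 ≈ 3.4000.
⌊d/(2d−n)⌋ = 3.
Plotkin bound: M ≤ 2·3 = 6.
Given |C| = 4, check: satisfied.
This |C| is below the Plotkin bound.


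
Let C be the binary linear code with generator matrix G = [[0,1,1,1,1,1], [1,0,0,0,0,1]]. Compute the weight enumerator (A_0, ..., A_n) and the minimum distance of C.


Weight distribution: A_0 = 1, A_2 = 1, A_5 = 2. Minimum distance d = 2.

Enumerate all 2^2 = 4 messages m ∈ F_2^2.
For each, compute codeword c = mG in F_2^6, then tally its weight.
  m = 00 → c = 000000, weight = 0.
  m = 10 → c = 011111, weight = 5.
  m = 01 → c = 100001, weight = 2.
  m = 11 → c = 111110, weight = 5.
Tally weights:
  weight 0: 1 codewords.
  weight 2: 1 codewords.
  weight 5: 2 codewords.
Minimum distance d = smallest w > 0 with A_w > 0 = 2.
Sanity: Σ A_w = 4 = 2^2 = 4 ✓.


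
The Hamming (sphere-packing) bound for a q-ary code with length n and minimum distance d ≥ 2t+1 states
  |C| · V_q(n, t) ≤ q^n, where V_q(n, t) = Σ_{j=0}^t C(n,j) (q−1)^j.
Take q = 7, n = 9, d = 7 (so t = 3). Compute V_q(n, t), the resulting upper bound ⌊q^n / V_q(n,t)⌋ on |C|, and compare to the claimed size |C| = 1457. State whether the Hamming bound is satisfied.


V_q(n, t) = 19495, q^n = 40353607, Hamming bound = 2069, |C| = 1457 ≤ bound (satisfied).

Step 1: Compute V_q(n, t) = Σ_{j=0}^3 C(n, j) (q−1)^j.
  j = 0: C(9,0)·(6)^0 = 1·1 = 1.
  j = 1: C(9,1)·(6)^1 = 9·6 = 54.
  j = 2: C(9,2)·(6)^2 = 36·36 = 1296.
  j = 3: C(9,3)·(6)^3 = 84·216 = 18144.
  V_q(n, t) = 1 + 54 + 1296 + 18144 = 19495.
Step 2: q^n = 7^9 = 40353607.
Step 3: Hamming bound ⌊q^n / V_q(n,t)⌋ = ⌊40353607/19495⌋ = 2069.
Step 4: Compare |C| = 1457 to 2069: satisfied.
The claimed |C| lies below the Hamming bound.


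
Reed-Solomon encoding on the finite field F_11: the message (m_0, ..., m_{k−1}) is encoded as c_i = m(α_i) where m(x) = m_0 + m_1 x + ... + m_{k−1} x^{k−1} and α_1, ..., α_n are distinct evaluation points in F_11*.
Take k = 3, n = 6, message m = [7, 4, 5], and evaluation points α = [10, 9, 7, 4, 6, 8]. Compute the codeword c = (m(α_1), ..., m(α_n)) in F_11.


c = [8, 8, 5, 4, 2, 7]

Message polynomial: m(x) = 7 + 4·x + 5·x^2 (mod 11).
For each evaluation point α_i, compute m(α_i) mod 11:
  α_1 = 10: Horner steps 5 → 10 → 8, so m(10) = 8.
  α_2 = 9: Horner steps 5 → 5 → 8, so m(9) = 8.
  α_3 = 7: Horner steps 5 → 6 → 5, so m(7) = 5.
  α_4 = 4: Horner steps 5 → 2 → 4, so m(4) = 4.
  α_5 = 6: Horner steps 5 → 1 → 2, so m(6) = 2.
  α_6 = 8: Horner steps 5 → 0 → 7, so m(8) = 7.
Codeword c = [8, 8, 5, 4, 2, 7] ∈ F_11^6.


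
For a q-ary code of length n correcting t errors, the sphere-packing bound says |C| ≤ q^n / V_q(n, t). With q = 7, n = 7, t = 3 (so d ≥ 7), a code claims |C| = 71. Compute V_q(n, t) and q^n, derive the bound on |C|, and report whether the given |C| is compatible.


V_q(n, t) = 8359, q^n = 823543, Hamming bound = 98, |C| = 71 ≤ bound (satisfied).

Step 1: Compute V_q(n, t) = Σ_{j=0}^3 C(n, j) (q−1)^j.
  j = 0: C(7,0)·(6)^0 = 1·1 = 1.
  j = 1: C(7,1)·(6)^1 = 7·6 = 42.
  j = 2: C(7,2)·(6)^2 = 21·36 = 756.
  j = 3: C(7,3)·(6)^3 = 35·216 = 7560.
  V_q(n, t) = 1 + 42 + 756 + 7560 = 8359.
Step 2: q^n = 7^7 = 823543.
Step 3: Hamming bound ⌊q^n / V_q(n,t)⌋ = ⌊823543/8359⌋ = 98.
Step 4: Compare |C| = 71 to 98: satisfied.
The claimed |C| lies below the Hamming bound.


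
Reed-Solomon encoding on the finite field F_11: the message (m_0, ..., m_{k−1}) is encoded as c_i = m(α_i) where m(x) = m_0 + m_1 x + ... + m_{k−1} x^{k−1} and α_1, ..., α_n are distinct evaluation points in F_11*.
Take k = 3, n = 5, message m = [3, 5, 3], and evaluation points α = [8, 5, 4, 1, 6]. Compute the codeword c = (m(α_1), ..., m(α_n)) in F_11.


c = [4, 4, 5, 0, 9]

Message polynomial: m(x) = 3 + 5·x + 3·x^2 (mod 11).
For each evaluation point α_i, compute m(α_i) mod 11:
  α_1 = 8: Horner steps 3 → 7 → 4, so m(8) = 4.
  α_2 = 5: Horner steps 3 → 9 → 4, so m(5) = 4.
  α_3 = 4: Horner steps 3 → 6 → 5, so m(4) = 5.
  α_4 = 1: Horner steps 3 → 8 → 0, so m(1) = 0.
  α_5 = 6: Horner steps 3 → 1 → 9, so m(6) = 9.
Codeword c = [4, 4, 5, 0, 9] ∈ F_11^5.


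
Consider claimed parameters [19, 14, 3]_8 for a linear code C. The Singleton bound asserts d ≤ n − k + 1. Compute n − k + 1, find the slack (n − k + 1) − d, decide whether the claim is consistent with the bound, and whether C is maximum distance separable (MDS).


Singleton RHS = n − k + 1 = 6, slack = 3, bound satisfied, not MDS.

Singleton bound: d ≤ n − k + 1.
Here n = 19, k = 14, so n − k + 1 = 6.
Given d = 3, check d ≤ 6: YES.
Slack = (n − k + 1) − d = 3.
The code is NOT MDS (slack = 3 > 0).
Description: the claimed parameters are [19, 14, 3]_8; such a code would be non-MDS.


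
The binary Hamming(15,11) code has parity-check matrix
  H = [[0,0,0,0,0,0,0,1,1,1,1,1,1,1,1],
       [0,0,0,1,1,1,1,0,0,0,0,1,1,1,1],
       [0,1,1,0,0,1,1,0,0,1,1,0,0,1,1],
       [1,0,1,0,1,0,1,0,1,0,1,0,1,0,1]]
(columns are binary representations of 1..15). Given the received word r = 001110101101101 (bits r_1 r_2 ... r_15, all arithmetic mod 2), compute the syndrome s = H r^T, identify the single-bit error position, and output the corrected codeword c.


s = (1, 0, 0, 0)^T, error position = 8, corrected codeword c = 001110111101101

Compute s = H r^T mod 2 one row at a time:
  s_1 = 0 + 1 + 1 + 0 + 1 + 1 + 0 + 1 = 5 ≡ 1 (mod 2).
  s_2 = 1 + 1 + 0 + 1 + 1 + 1 + 0 + 1 = 6 ≡ 0 (mod 2).
  s_3 = 0 + 1 + 0 + 1 + 1 + 0 + 0 + 1 = 4 ≡ 0 (mod 2).
  s_4 = 0 + 1 + 1 + 1 + 1 + 0 + 1 + 1 = 6 ≡ 0 (mod 2).
s = (1, 0, 0, 0)^T — this equals column 8 of H (binary 1000), so error is at position 8.
Correct: flip bit 8 of r = 001110101101101 to get c = 001110111101101.


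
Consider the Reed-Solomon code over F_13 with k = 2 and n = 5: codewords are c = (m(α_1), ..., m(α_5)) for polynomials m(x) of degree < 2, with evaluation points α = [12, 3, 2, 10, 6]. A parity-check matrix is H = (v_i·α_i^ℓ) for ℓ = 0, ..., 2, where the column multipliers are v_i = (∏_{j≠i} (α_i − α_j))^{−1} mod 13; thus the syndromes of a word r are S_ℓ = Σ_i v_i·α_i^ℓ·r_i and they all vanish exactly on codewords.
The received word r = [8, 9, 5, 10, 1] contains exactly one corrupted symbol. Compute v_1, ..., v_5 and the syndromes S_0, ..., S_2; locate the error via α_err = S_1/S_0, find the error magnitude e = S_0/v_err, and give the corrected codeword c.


S = (3, 9, 1), error at position 2, error magnitude e = 5, c = [8, 4, 5, 10, 1].

Step 1: column multipliers v_i = (∏_{j≠i}(α_i − α_j))^{−1} mod 13.
  i = 1 (α = 12): (12−3)(12−2)(12−10)(12−6) = 9·10·2·6 = 1080 ≡ 1, so v_1 = 1^{−1} = 1 (mod 13).
  i = 2 (α = 3): (3−12)(3−2)(3−10)(3−6) = (−9)·1·(−7)·(−3) = −189 ≡ 6, so v_2 = 6^{−1} = 11 (mod 13).
  i = 3 (α = 2): (2−12)(2−3)(2−10)(2−6) = (−10)·(−1)·(−8)·(−4) = 320 ≡ 8, so v_3 = 8^{−1} = 5 (mod 13).
  i = 4 (α = 10): (10−12)(10−3)(10−2)(10−6) = (−2)·7·8·4 = −448 ≡ 7, so v_4 = 7^{−1} = 2 (mod 13).
  i = 5 (α = 6): (6−12)(6−3)(6−2)(6−10) = (−6)·3·4·(−4) = 288 ≡ 2, so v_5 = 2^{−1} = 7 (mod 13).
  v = [1, 11, 5, 2, 7].
Step 2: syndromes of r = [8, 9, 5, 10, 1] (all sums mod 13).
  S_0 = Σ v_i r_i = 1·8 + 11·9 + 5·5 + 2·10 + 7·1 = 159 ≡ 3.
  S_1 = Σ v_i α_i r_i = 1·12·8 + 11·3·9 + 5·2·5 + 2·10·10 + 7·6·1 = 685 ≡ 9.
  α_i^2 mod 13 = [1, 9, 4, 9, 10].
  S_2 = Σ v_i α_i^2 r_i = 1·1·8 + 11·9·9 + 5·4·5 + 2·9·10 + 7·10·1 = 1249 ≡ 1.
  S = (3, 9, 1) ≠ 0, so r is not a codeword (an error is present).
Step 3: locate the error. For a single error e at position i, S_ℓ = v_i·e·α_i^ℓ, so α_err = S_1/S_0.
  S_0^{−1} = 3^{−1} = 9 (mod 13), so α_err = 9·9 = 81 ≡ 3 = α_2. Error position i = 2.
  Consistency check: S_2/S_1 = 1·3 = 3 ≡ 3 = α_err ✓ (single-error assumption holds).
Step 4: error magnitude e = S_0/v_2 = S_0·∏_{j≠2}(α_2 − α_j) = 3·6 = 18 ≡ 5 (mod 13).
Step 5: correct position 2: c_2 = r_2 − e = 9 − 5 ≡ 4 (mod 13). Hence c = [8, 4, 5, 10, 1].
  Check: interpolating c through the α_i gives m(x) = 7 + 12·x (degree < 2) with m(α_i) = c_i for every i, so c is indeed a codeword.


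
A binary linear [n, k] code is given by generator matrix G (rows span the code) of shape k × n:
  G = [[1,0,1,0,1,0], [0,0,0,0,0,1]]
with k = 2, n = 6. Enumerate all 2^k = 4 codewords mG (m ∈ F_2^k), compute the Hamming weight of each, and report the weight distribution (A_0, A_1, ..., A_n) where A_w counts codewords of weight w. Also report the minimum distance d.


Weight distribution: A_0 = 1, A_1 = 1, A_3 = 1, A_4 = 1. Minimum distance d = 1.

Enumerate all 2^2 = 4 messages m ∈ F_2^2.
For each, compute codeword c = mG in F_2^6, then tally its weight.
  m = 00 → c = 000000, weight = 0.
  m = 10 → c = 101010, weight = 3.
  m = 01 → c = 000001, weight = 1.
  m = 11 → c = 101011, weight = 4.
Tally weights:
  weight 0: 1 codewords.
  weight 1: 1 codewords.
  weight 3: 1 codewords.
  weight 4: 1 codewords.
Minimum distance d = smallest w > 0 with A_w > 0 = 1.
Sanity: Σ A_w = 4 = 2^2 = 4 ✓.


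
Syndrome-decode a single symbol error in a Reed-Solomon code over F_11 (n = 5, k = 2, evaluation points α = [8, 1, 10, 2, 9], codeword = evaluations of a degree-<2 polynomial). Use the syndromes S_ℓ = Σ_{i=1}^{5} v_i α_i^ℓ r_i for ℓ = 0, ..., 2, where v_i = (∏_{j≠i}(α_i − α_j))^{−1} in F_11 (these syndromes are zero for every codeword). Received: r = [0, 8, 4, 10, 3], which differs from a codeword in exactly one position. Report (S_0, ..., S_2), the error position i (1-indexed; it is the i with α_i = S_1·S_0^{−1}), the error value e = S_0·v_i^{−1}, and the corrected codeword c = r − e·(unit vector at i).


S = (10, 2, 7), error at position 5, error magnitude e = 1, c = [0, 8, 4, 10, 2].

Step 1: column multipliers v_i = (∏_{j≠i}(α_i − α_j))^{−1} mod 11.
  i = 1 (α = 8): (8−1)(8−10)(8−2)(8−9) = 7·(−2)·6·(−1) = 84 ≡ 7, so v_1 = 7^{−1} = 8 (mod 11).
  i = 2 (α = 1): (1−8)(1−10)(1−2)(1−9) = (−7)·(−9)·(−1)·(−8) = 504 ≡ 9, so v_2 = 9^{−1} = 5 (mod 11).
  i = 3 (α = 10): (10−8)(10−1)(10−2)(10−9) = 2·9·8·1 = 144 ≡ 1, so v_3 = 1^{−1} = 1 (mod 11).
  i = 4 (α = 2): (2−8)(2−1)(2−10)(2−9) = (−6)·1·(−8)·(−7) = −336 ≡ 5, so v_4 = 5^{−1} = 9 (mod 11).
  i = 5 (α = 9): (9−8)(9−1)(9−10)(9−2) = 1·8·(−1)·7 = −56 ≡ 10, so v_5 = 10^{−1} = 10 (mod 11).
  v = [8, 5, 1, 9, 10].
Step 2: syndromes of r = [0, 8, 4, 10, 3] (all sums mod 11).
  S_0 = Σ v_i r_i = 8·0 + 5·8 + 1·4 + 9·10 + 10·3 = 164 ≡ 10.
  S_1 = Σ v_i α_i r_i = 8·8·0 + 5·1·8 + 1·10·4 + 9·2·10 + 10·9·3 = 530 ≡ 2.
  α_i^2 mod 11 = [9, 1, 1, 4, 4].
  S_2 = Σ v_i α_i^2 r_i = 8·9·0 + 5·1·8 + 1·1·4 + 9·4·10 + 10·4·3 = 524 ≡ 7.
  S = (10, 2, 7) ≠ 0, so r is not a codeword (an error is present).
Step 3: locate the error. For a single error e at position i, S_ℓ = v_i·e·α_i^ℓ, so α_err = S_1/S_0.
  S_0^{−1} = 10^{−1} = 10 (mod 11), so α_err = 2·10 = 20 ≡ 9 = α_5. Error position i = 5.
  Consistency check: S_2/S_1 = 7·6 = 42 ≡ 9 = α_err ✓ (single-error assumption holds).
Step 4: error magnitude e = S_0/v_5 = S_0·∏_{j≠5}(α_5 − α_j) = 10·10 = 100 ≡ 1 (mod 11).
Step 5: correct position 5: c_5 = r_5 − e = 3 − 1 ≡ 2 (mod 11). Hence c = [0, 8, 4, 10, 2].
  Check: interpolating c through the α_i gives m(x) = 6 + 2·x (degree < 2) with m(α_i) = c_i for every i, so c is indeed a codeword.


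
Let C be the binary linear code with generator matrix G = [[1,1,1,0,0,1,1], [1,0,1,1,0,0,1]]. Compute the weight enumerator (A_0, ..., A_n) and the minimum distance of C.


Weight distribution: A_0 = 1, A_3 = 1, A_4 = 1, A_5 = 1. Minimum distance d = 3.

Enumerate all 2^2 = 4 messages m ∈ F_2^2.
For each, compute codeword c = mG in F_2^7, then tally its weight.
  m = 00 → c = 0000000, weight = 0.
  m = 10 → c = 1110011, weight = 5.
  m = 01 → c = 1011001, weight = 4.
  m = 11 → c = 0101010, weight = 3.
Tally weights:
  weight 0: 1 codewords.
  weight 3: 1 codewords.
  weight 4: 1 codewords.
  weight 5: 1 codewords.
Minimum distance d = smallest w > 0 with A_w > 0 = 3.
Sanity: Σ A_w = 4 = 2^2 = 4 ✓.


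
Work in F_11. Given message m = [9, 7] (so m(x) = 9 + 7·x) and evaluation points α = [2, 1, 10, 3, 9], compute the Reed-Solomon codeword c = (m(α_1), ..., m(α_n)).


c = [1, 5, 2, 8, 6]

Message polynomial: m(x) = 9 + 7·x (mod 11).
For each evaluation point α_i, compute m(α_i) mod 11:
  α_1 = 2: Horner steps 7 → 1, so m(2) = 1.
  α_2 = 1: Horner steps 7 → 5, so m(1) = 5.
  α_3 = 10: Horner steps 7 → 2, so m(10) = 2.
  α_4 = 3: Horner steps 7 → 8, so m(3) = 8.
  α_5 = 9: Horner steps 7 → 6, so m(9) = 6.
Codeword c = [1, 5, 2, 8, 6] ∈ F_11^5.


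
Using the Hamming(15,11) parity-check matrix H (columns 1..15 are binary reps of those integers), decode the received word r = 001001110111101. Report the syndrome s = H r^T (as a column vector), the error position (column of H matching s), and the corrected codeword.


s = (0, 1, 0, 1)^T, error position = 5, corrected codeword c = 001011110111101

Compute s = H r^T mod 2 one row at a time:
  s_1 = 1 + 0 + 1 + 1 + 1 + 1 + 0 + 1 = 6 ≡ 0 (mod 2).
  s_2 = 0 + 0 + 1 + 1 + 1 + 1 + 0 + 1 = 5 ≡ 1 (mod 2).
  s_3 = 0 + 1 + 1 + 1 + 1 + 1 + 0 + 1 = 6 ≡ 0 (mod 2).
  s_4 = 0 + 1 + 0 + 1 + 0 + 1 + 1 + 1 = 5 ≡ 1 (mod 2).
s = (0, 1, 0, 1)^T — this equals column 5 of H (binary 0101), so error is at position 5.
Correct: flip bit 5 of r = 001001110111101 to get c = 001011110111101.


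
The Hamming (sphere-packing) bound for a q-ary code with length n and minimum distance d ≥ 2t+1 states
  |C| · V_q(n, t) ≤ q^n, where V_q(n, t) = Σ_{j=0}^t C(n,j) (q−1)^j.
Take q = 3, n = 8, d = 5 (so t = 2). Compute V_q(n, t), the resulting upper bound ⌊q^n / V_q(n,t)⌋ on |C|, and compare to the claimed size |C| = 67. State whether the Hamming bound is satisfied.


V_q(n, t) = 129, q^n = 6561, Hamming bound = 50, |C| = 67 > bound (violated).

Step 1: Compute V_q(n, t) = Σ_{j=0}^2 C(n, j) (q−1)^j.
  j = 0: C(8,0)·(2)^0 = 1·1 = 1.
  j = 1: C(8,1)·(2)^1 = 8·2 = 16.
  j = 2: C(8,2)·(2)^2 = 28·4 = 112.
  V_q(n, t) = 1 + 16 + 112 = 129.
Step 2: q^n = 3^8 = 6561.
Step 3: Hamming bound ⌊q^n / V_q(n,t)⌋ = ⌊6561/129⌋ = 50.
Step 4: Compare |C| = 67 to 50: violated.
The claimed |C| lies above the Hamming bound, so no 3-ary code of length 8 with d ≥ 5 can have 67 codewords.


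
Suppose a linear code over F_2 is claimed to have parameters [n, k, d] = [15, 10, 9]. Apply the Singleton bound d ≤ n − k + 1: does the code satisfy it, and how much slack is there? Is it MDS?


Singleton RHS = n − k + 1 = 6, slack = -3, bound violated (no such code; not MDS).

Singleton bound: d ≤ n − k + 1.
Here n = 15, k = 10, so n − k + 1 = 6.
Given d = 9, check d ≤ 6: NO.
Slack = (n − k + 1) − d = -3.
The slack is negative: d = 9 exceeds n − k + 1 = 6 by 3, so the Singleton bound is violated and no linear [15, 10, 9]_2 code can exist. In particular it is not MDS (MDS requires d = n − k + 1 exactly).
Description: the claimed parameters are [15, 10, 9]_2; such a code would be impossible (violates the Singleton bound).


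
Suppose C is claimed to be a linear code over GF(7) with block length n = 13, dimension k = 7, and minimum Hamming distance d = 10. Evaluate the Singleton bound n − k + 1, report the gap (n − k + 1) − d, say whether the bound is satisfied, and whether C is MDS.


Singleton RHS = n − k + 1 = 7, slack = -3, bound violated (no such code; not MDS).

Singleton bound: d ≤ n − k + 1.
Here n = 13, k = 7, so n − k + 1 = 7.
Given d = 10, check d ≤ 7: NO.
Slack = (n − k + 1) − d = -3.
The slack is negative: d = 10 exceeds n − k + 1 = 7 by 3, so the Singleton bound is violated and no linear [13, 7, 10]_7 code can exist. In particular it is not MDS (MDS requires d = n − k + 1 exactly).
Description: the claimed parameters are [13, 7, 10]_7; such a code would be impossible (violates the Singleton bound).


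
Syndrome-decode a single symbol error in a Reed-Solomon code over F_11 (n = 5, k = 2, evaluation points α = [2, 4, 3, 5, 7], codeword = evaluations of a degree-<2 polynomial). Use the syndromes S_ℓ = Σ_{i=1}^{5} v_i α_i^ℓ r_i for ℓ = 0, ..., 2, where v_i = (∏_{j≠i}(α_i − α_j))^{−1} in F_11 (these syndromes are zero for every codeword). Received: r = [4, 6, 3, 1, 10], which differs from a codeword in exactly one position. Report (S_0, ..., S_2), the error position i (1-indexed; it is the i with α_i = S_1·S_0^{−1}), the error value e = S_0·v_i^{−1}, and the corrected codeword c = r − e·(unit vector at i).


S = (8, 10, 7), error at position 2, error magnitude e = 4, c = [4, 2, 3, 1, 10].

Step 1: column multipliers v_i = (∏_{j≠i}(α_i − α_j))^{−1} mod 11.
  i = 1 (α = 2): (2−4)(2−3)(2−5)(2−7) = (−2)·(−1)·(−3)·(−5) = 30 ≡ 8, so v_1 = 8^{−1} = 7 (mod 11).
  i = 2 (α = 4): (4−2)(4−3)(4−5)(4−7) = 2·1·(−1)·(−3) = 6 ≡ 6, so v_2 = 6^{−1} = 2 (mod 11).
  i = 3 (α = 3): (3−2)(3−4)(3−5)(3−7) = 1·(−1)·(−2)·(−4) = −8 ≡ 3, so v_3 = 3^{−1} = 4 (mod 11).
  i = 4 (α = 5): (5−2)(5−4)(5−3)(5−7) = 3·1·2·(−2) = −12 ≡ 10, so v_4 = 10^{−1} = 10 (mod 11).
  i = 5 (α = 7): (7−2)(7−4)(7−3)(7−5) = 5·3·4·2 = 120 ≡ 10, so v_5 = 10^{−1} = 10 (mod 11).
  v = [7, 2, 4, 10, 10].
Step 2: syndromes of r = [4, 6, 3, 1, 10] (all sums mod 11).
  S_0 = Σ v_i r_i = 7·4 + 2·6 + 4·3 + 10·1 + 10·10 = 162 ≡ 8.
  S_1 = Σ v_i α_i r_i = 7·2·4 + 2·4·6 + 4·3·3 + 10·5·1 + 10·7·10 = 890 ≡ 10.
  α_i^2 mod 11 = [4, 5, 9, 3, 5].
  S_2 = Σ v_i α_i^2 r_i = 7·4·4 + 2·5·6 + 4·9·3 + 10·3·1 + 10·5·10 = 810 ≡ 7.
  S = (8, 10, 7) ≠ 0, so r is not a codeword (an error is present).
Step 3: locate the error. For a single error e at position i, S_ℓ = v_i·e·α_i^ℓ, so α_err = S_1/S_0.
  S_0^{−1} = 8^{−1} = 7 (mod 11), so α_err = 10·7 = 70 ≡ 4 = α_2. Error position i = 2.
  Consistency check: S_2/S_1 = 7·10 = 70 ≡ 4 = α_err ✓ (single-error assumption holds).
Step 4: error magnitude e = S_0/v_2 = S_0·∏_{j≠2}(α_2 − α_j) = 8·6 = 48 ≡ 4 (mod 11).
Step 5: correct position 2: c_2 = r_2 − e = 6 − 4 ≡ 2 (mod 11). Hence c = [4, 2, 3, 1, 10].
  Check: interpolating c through the α_i gives m(x) = 6 + 10·x (degree < 2) with m(α_i) = c_i for every i, so c is indeed a codeword.


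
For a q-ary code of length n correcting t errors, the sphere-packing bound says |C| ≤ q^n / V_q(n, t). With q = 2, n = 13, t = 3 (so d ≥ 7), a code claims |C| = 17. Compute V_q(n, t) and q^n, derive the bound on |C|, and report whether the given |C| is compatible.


V_q(n, t) = 378, q^n = 8192, Hamming bound = 21, |C| = 17 ≤ bound (satisfied).

Step 1: Compute V_q(n, t) = Σ_{j=0}^3 C(n, j) (q−1)^j.
  j = 0: C(13,0)·(1)^0 = 1·1 = 1.
  j = 1: C(13,1)·(1)^1 = 13·1 = 13.
  j = 2: C(13,2)·(1)^2 = 78·1 = 78.
  j = 3: C(13,3)·(1)^3 = 286·1 = 286.
  V_q(n, t) = 1 + 13 + 78 + 286 = 378.
Step 2: q^n = 2^13 = 8192.
Step 3: Hamming bound ⌊q^n / V_q(n,t)⌋ = ⌊8192/378⌋ = 21.
Step 4: Compare |C| = 17 to 21: satisfied.
The claimed |C| lies below the Hamming bound.


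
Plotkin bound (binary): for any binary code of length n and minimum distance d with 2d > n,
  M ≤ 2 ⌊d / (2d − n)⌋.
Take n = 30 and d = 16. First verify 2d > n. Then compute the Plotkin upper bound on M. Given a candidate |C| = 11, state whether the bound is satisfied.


Plotkin bound M ≤ 16; given |C| = 11 ≤ bound (satisfied).

Check applicability: 2d = 32, n = 30.
2d − n = 2 > 0, so Plotkin applies.
Compute d/(2d−n) = 16/2 ≈ 8.0000.
⌊d/(2d−n)⌋ = 8.
Plotkin bound: M ≤ 2·8 = 16.
Given |C| = 11, check: satisfied.
This |C| is below the Plotkin bound.


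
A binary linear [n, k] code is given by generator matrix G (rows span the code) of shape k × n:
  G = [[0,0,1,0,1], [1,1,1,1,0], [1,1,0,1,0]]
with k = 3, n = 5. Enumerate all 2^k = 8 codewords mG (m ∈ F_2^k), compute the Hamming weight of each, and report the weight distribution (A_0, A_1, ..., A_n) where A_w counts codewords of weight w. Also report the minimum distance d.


Weight distribution: A_0 = 1, A_1 = 2, A_2 = 1, A_3 = 1, A_4 = 2, A_5 = 1. Minimum distance d = 1.

Enumerate all 2^3 = 8 messages m ∈ F_2^3.
For each, compute codeword c = mG in F_2^5, then tally its weight.
  m = 000 → c = 00000, weight = 0.
  m = 100 → c = 00101, weight = 2.
  m = 010 → c = 11110, weight = 4.
  m = 110 → c = 11011, weight = 4.
  m = 001 → c = 11010, weight = 3.
  m = 101 → c = 11111, weight = 5.
  m = 011 → c = 00100, weight = 1.
  m = 111 → c = 00001, weight = 1.
Tally weights:
  weight 0: 1 codewords.
  weight 1: 2 codewords.
  weight 2: 1 codewords.
  weight 3: 1 codewords.
  weight 4: 2 codewords.
  weight 5: 1 codewords.
Minimum distance d = smallest w > 0 with A_w > 0 = 1.
Sanity: Σ A_w = 8 = 2^3 = 8 ✓.


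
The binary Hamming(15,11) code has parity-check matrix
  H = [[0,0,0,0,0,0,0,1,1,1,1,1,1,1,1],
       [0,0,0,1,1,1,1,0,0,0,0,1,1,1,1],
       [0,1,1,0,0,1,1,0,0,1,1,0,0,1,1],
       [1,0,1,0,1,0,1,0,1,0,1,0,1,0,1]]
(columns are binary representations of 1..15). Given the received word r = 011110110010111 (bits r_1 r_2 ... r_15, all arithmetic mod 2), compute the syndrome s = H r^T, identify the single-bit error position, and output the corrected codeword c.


s = (1, 0, 0, 0)^T, error position = 8, corrected codeword c = 011110100010111

Compute s = H r^T mod 2 one row at a time:
  s_1 = 1 + 0 + 0 + 1 + 0 + 1 + 1 + 1 = 5 ≡ 1 (mod 2).
  s_2 = 1 + 1 + 0 + 1 + 0 + 1 + 1 + 1 = 6 ≡ 0 (mod 2).
  s_3 = 1 + 1 + 0 + 1 + 0 + 1 + 1 + 1 = 6 ≡ 0 (mod 2).
  s_4 = 0 + 1 + 1 + 1 + 0 + 1 + 1 + 1 = 6 ≡ 0 (mod 2).
s = (1, 0, 0, 0)^T — this equals column 8 of H (binary 1000), so error is at position 8.
Correct: flip bit 8 of r = 011110110010111 to get c = 011110100010111.


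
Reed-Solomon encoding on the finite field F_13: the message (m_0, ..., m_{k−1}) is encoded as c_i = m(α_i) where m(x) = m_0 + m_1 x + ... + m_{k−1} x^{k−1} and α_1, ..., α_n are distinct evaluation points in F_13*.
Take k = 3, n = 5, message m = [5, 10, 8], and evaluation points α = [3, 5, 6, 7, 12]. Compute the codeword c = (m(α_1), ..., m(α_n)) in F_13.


c = [3, 8, 2, 12, 3]

Message polynomial: m(x) = 5 + 10·x + 8·x^2 (mod 13).
For each evaluation point α_i, compute m(α_i) mod 13:
  α_1 = 3: Horner steps 8 → 8 → 3, so m(3) = 3.
  α_2 = 5: Horner steps 8 → 11 → 8, so m(5) = 8.
  α_3 = 6: Horner steps 8 → 6 → 2, so m(6) = 2.
  α_4 = 7: Horner steps 8 → 1 → 12, so m(7) = 12.
  α_5 = 12: Horner steps 8 → 2 → 3, so m(12) = 3.
Codeword c = [3, 8, 2, 12, 3] ∈ F_13^5.
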